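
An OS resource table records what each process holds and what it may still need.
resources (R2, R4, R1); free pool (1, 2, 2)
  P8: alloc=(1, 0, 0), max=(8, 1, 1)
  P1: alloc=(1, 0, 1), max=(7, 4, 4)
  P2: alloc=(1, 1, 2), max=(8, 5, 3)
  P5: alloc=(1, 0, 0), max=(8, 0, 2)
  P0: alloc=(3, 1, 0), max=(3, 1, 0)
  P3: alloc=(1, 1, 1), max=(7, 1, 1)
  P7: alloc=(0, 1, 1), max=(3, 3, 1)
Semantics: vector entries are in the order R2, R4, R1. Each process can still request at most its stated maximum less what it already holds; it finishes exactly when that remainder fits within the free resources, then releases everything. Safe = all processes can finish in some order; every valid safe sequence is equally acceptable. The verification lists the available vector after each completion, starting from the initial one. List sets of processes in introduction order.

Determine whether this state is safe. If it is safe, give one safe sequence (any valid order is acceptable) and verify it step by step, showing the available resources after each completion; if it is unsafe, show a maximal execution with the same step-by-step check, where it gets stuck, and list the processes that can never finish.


UNSAFE — no complete ordering exists.
Key observation: no order helps: past P0, P7, the free pool tops out at (4, 4, 3), below what each blocked process needs in R2.
A maximal execution: P0, P7 — then nothing else fits. Verifying each step:
  pool = (1, 2, 2)
  run P0 (needs (0, 0, 0), free (1, 2, 2)); after release of (3, 1, 0) the pool is (4, 3, 2)
  run P7 (needs (3, 2, 0), free (4, 3, 2)); after release of (0, 1, 1) the pool is (4, 4, 3)
  P8 cannot run: need (7, 1, 1) vs free (4, 4, 3) (insufficient R2)
  P1 cannot run: need (6, 4, 3) vs free (4, 4, 3) (insufficient R2)
  P2 cannot run: need (7, 4, 1) vs free (4, 4, 3) (insufficient R2)
  P5 cannot run: need (7, 0, 2) vs free (4, 4, 3) (insufficient R2)
  P3 cannot run: need (6, 0, 0) vs free (4, 4, 3) (insufficient R2)
Processes that can never finish: P8, P1, P2, P5 and P3.


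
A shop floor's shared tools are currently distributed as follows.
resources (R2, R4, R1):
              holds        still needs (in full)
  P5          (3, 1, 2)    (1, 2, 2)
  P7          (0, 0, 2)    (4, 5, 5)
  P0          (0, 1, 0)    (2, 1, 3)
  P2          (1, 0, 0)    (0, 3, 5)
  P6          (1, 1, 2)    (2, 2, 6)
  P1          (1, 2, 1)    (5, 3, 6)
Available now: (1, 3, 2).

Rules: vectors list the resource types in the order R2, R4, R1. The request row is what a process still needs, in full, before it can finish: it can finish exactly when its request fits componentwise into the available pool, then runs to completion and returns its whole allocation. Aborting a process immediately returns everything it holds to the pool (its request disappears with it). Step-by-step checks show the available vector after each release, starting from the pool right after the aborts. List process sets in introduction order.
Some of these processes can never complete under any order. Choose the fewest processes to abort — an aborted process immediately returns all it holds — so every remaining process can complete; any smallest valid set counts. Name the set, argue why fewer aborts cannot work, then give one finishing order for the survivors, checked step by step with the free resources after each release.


Minimum abort set: P6.
Key observation: aborting P6 returns (1, 1, 2), and P7 — hopeless before — runs at step 3 with the returned capacity in the pool.
No smaller set exists: with zero aborts the deadlock remains.
The survivors complete as P5, P0, P7, P1, P2. Verifying each step (starting from the post-abort pool):
  pool = (2, 4, 4)
  P5 needs (1, 2, 2) <= (2, 4, 4) -> finishes; pool += (3, 1, 2) = (5, 5, 6)
  P0 needs (2, 1, 3) <= (5, 5, 6) -> finishes; pool += (0, 1, 0) = (5, 6, 6)
  P7 needs (4, 5, 5) <= (5, 6, 6) -> finishes; pool += (0, 0, 2) = (5, 6, 8)
  P1 needs (5, 3, 6) <= (5, 6, 8) -> finishes; pool += (1, 2, 1) = (6, 8, 9)
  P2 needs (0, 3, 5) <= (6, 8, 9) -> finishes; pool += (1, 0, 0) = (7, 8, 9)


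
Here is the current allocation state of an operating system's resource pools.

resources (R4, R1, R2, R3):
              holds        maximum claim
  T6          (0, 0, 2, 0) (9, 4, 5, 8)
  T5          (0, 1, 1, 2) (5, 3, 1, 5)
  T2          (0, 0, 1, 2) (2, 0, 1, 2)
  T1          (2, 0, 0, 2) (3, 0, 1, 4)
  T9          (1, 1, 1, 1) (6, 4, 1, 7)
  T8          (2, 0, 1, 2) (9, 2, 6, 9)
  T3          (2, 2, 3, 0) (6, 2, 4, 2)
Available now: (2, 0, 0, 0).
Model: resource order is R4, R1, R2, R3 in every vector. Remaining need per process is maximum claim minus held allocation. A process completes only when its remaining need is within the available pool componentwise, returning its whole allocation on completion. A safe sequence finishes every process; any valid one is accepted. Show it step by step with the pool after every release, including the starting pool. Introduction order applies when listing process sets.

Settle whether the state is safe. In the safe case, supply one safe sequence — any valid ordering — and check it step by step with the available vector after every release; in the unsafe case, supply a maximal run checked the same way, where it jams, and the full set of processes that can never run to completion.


SAFE. One safe sequence: T2, T1, T3, T5, T9, T8, T6.
Key observation: the order's first zero-slack moment is T2 ((2, 0, 0, 0) needed, (2, 0, 0, 0) free — a requested resource with nothing to spare).
Walking it through:
  pool = (2, 0, 0, 0)
  run T2 (needs (2, 0, 0, 0), free (2, 0, 0, 0)); after release of (0, 0, 1, 2) the pool is (2, 0, 1, 2)
  run T1 (needs (1, 0, 1, 2), free (2, 0, 1, 2)); after release of (2, 0, 0, 2) the pool is (4, 0, 1, 4)
  run T3 (needs (4, 0, 1, 2), free (4, 0, 1, 4)); after release of (2, 2, 3, 0) the pool is (6, 2, 4, 4)
  run T5 (needs (5, 2, 0, 3), free (6, 2, 4, 4)); after release of (0, 1, 1, 2) the pool is (6, 3, 5, 6)
  run T9 (needs (5, 3, 0, 6), free (6, 3, 5, 6)); after release of (1, 1, 1, 1) the pool is (7, 4, 6, 7)
  run T8 (needs (7, 2, 5, 7), free (7, 4, 6, 7)); after release of (2, 0, 1, 2) the pool is (9, 4, 7, 9)
  run T6 (needs (9, 4, 3, 8), free (9, 4, 7, 9)); after release of (0, 0, 2, 0) the pool is (9, 4, 9, 9)


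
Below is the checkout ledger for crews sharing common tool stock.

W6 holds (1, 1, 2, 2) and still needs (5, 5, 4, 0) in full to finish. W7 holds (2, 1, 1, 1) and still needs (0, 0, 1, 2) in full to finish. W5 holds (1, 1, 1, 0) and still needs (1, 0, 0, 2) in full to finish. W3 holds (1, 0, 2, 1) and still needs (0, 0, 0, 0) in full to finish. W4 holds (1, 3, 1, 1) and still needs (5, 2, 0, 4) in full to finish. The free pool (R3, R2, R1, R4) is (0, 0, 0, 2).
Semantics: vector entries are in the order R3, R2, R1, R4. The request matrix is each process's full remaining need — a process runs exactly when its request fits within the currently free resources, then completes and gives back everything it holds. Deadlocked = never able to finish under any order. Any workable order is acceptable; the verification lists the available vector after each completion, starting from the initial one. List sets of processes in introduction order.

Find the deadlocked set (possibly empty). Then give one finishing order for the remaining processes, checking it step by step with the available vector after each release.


Deadlocked: W6 and W4.
Key observation: even finishing W3, W7, W5 leaves just (4, 2, 4, 4) free — too little R3 for any of the remaining processes.
The rest can finish in the order W3, W7, W5. Verifying each step:
  pool = (0, 0, 0, 2)
  W3: need (0, 0, 0, 0) fits (0, 0, 0, 2); releases (1, 0, 2, 1), pool now (1, 0, 2, 3)
  W7: need (0, 0, 1, 2) fits (1, 0, 2, 3); releases (2, 1, 1, 1), pool now (3, 1, 3, 4)
  W5: need (1, 0, 0, 2) fits (3, 1, 3, 4); releases (1, 1, 1, 0), pool now (4, 2, 4, 4)
The stuck group stays short no matter what:
  blocked: W6 wants (5, 5, 4, 0), pool (4, 2, 4, 4) — not enough R3 and R2
  blocked: W4 wants (5, 2, 0, 4), pool (4, 2, 4, 4) — not enough R3


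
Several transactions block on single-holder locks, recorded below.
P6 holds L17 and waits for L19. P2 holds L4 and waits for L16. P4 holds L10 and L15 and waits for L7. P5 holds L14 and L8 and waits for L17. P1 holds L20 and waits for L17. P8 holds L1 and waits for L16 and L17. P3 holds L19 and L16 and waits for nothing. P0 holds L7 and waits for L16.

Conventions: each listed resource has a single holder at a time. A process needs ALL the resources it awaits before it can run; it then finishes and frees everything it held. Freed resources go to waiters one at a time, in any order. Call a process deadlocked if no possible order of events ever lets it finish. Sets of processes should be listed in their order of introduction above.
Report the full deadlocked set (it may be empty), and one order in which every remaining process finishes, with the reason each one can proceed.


The deadlocked set is empty.
Key observation: every chain of waits terminates; starting from the processes that wait on nothing, all the rest unlock in turn.
A valid finishing order for the others: P3, P0, P4, P6, P2, P1, P5, P8.
Walking it through:
  run P3 (it waits on nothing); releases L19 and L16
  run P0 (all its waits — L16 — are resolved); releases L7
  run P4 (all its waits — L7 — are resolved); releases L10 and L15
  run P6 (all its waits — L19 — are resolved); releases L17
  run P2 (all its waits — L16 — are resolved); releases L4
  run P1 (all its waits — L17 — are resolved); releases L20
  run P5 (all its waits — L17 — are resolved); releases L14 and L8
  run P8 (all its waits — L16 and L17 — are resolved); releases L1


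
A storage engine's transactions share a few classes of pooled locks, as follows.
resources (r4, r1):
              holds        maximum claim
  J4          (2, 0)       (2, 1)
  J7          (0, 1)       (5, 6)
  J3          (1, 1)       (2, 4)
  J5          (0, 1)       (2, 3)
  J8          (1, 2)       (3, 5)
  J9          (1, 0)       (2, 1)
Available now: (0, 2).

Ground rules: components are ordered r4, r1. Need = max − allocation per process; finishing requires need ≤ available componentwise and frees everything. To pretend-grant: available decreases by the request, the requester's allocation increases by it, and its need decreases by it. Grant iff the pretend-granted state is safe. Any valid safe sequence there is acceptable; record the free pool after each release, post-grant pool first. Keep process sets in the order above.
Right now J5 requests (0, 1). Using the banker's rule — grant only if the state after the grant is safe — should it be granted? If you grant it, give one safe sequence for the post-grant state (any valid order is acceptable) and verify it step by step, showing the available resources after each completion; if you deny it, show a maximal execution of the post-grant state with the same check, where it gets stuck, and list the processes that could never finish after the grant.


GRANT: granting preserves safety; a valid post-grant sequence is J4, J5, J3, J9, J8, J7.
Key observation: the transfer keeps a workable pool ((0, 1)); J4 starts the safe sequence.
Check on the post-grant state, step by step:
  pool = (0, 1)
  J4 needs (0, 1) <= (0, 1) -> finishes; pool += (2, 0) = (2, 1)
  J5 needs (2, 1) <= (2, 1) -> finishes; pool += (0, 2) = (2, 3)
  J3 needs (1, 3) <= (2, 3) -> finishes; pool += (1, 1) = (3, 4)
  J9 needs (1, 1) <= (3, 4) -> finishes; pool += (1, 0) = (4, 4)
  J8 needs (2, 3) <= (4, 4) -> finishes; pool += (1, 2) = (5, 6)
  J7 needs (5, 5) <= (5, 6) -> finishes; pool += (0, 1) = (5, 7)


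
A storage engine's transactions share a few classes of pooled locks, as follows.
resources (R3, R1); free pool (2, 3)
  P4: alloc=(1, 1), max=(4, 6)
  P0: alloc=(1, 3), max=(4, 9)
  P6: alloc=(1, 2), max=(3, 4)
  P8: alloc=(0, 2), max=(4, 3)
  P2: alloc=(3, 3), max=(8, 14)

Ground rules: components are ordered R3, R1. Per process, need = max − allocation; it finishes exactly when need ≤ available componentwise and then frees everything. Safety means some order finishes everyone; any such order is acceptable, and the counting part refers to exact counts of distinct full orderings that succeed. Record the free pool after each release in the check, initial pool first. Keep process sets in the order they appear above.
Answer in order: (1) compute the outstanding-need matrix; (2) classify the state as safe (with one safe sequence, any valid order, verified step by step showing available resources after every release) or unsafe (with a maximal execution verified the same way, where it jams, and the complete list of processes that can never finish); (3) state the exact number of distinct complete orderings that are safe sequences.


(1) Outstanding need per process (order R3, R1):
  P4: (3, 5)
  P0: (3, 6)
  P6: (2, 2)
  P8: (4, 1)
  P2: (5, 11)
(2) SAFE — a valid safe sequence is P6, P4, P8, P0, P2.
Key observation: reading the order forward, P6 is the first process whose need (2, 2) meets the free pool (2, 3) exactly on a resource it requests.
Check, step by step:
  pool = (2, 3)
  run P6 (needs (2, 2), free (2, 3)); after release of (1, 2) the pool is (3, 5)
  run P4 (needs (3, 5), free (3, 5)); after release of (1, 1) the pool is (4, 6)
  run P8 (needs (4, 1), free (4, 6)); after release of (0, 2) the pool is (4, 8)
  run P0 (needs (3, 6), free (4, 8)); after release of (1, 3) the pool is (5, 11)
  run P2 (needs (5, 11), free (5, 11)); after release of (3, 3) the pool is (8, 14)
(3) The exact count: 2 of the possible complete orderings are safe sequences.


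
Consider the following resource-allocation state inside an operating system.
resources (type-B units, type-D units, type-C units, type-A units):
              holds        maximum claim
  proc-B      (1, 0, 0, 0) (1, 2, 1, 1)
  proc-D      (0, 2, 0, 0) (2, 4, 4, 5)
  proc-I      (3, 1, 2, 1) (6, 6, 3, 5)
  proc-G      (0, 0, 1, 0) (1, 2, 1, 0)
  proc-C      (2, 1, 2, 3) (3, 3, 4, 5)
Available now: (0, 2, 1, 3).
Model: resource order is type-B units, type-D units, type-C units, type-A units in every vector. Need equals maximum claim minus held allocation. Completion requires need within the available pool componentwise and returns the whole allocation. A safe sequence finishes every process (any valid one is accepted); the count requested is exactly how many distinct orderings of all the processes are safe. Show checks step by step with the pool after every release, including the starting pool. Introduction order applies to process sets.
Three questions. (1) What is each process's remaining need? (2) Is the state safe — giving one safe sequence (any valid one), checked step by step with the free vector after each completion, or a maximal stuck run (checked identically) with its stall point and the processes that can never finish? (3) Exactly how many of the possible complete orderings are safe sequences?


(1) Outstanding need per process (order type-B units, type-D units, type-C units, type-A units):
  proc-B: (0, 2, 1, 1)
  proc-D: (2, 2, 4, 5)
  proc-I: (3, 5, 1, 4)
  proc-G: (1, 2, 0, 0)
  proc-C: (1, 2, 2, 2)
(2) The state is SAFE; one workable sequence: proc-B, proc-G, proc-C, proc-D, proc-I.
Key observation: proc-B marks the first exact bind of the order: its need (0, 2, 1, 1) fits the free (0, 2, 1, 3) with zero slack on a requested resource.
Check, step by step:
  pool = (0, 2, 1, 3)
  run proc-B (needs (0, 2, 1, 1), free (0, 2, 1, 3)); after release of (1, 0, 0, 0) the pool is (1, 2, 1, 3)
  run proc-G (needs (1, 2, 0, 0), free (1, 2, 1, 3)); after release of (0, 0, 1, 0) the pool is (1, 2, 2, 3)
  run proc-C (needs (1, 2, 2, 2), free (1, 2, 2, 3)); after release of (2, 1, 2, 3) the pool is (3, 3, 4, 6)
  run proc-D (needs (2, 2, 4, 5), free (3, 3, 4, 6)); after release of (0, 2, 0, 0) the pool is (3, 5, 4, 6)
  run proc-I (needs (3, 5, 1, 4), free (3, 5, 4, 6)); after release of (3, 1, 2, 1) the pool is (6, 6, 6, 7)
(3) Precisely 1 of the possible complete orderings is a safe sequence.


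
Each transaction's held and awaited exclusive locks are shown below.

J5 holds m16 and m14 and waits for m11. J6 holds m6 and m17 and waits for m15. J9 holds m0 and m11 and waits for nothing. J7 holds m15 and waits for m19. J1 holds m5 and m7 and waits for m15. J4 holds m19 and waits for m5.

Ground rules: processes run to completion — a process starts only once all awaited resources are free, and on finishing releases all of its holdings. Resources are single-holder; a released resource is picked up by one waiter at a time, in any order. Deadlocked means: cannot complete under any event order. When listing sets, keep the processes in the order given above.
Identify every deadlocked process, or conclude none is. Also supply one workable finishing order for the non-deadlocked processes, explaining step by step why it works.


Deadlocked set: J6, J7, J1 and J4.
Key observation: nobody on the ring J7 -> J4 -> J1 -> J7 can start until another member finishes, which never happens; J6 waits into the deadlock from upstream.
A valid finishing order for the others: J9, J5.
Step-by-step check:
  J9 waits on nothing -> runs at once and releases m0 and m11
  run J5 (all its waits — m11 — are resolved); releases m16 and m14


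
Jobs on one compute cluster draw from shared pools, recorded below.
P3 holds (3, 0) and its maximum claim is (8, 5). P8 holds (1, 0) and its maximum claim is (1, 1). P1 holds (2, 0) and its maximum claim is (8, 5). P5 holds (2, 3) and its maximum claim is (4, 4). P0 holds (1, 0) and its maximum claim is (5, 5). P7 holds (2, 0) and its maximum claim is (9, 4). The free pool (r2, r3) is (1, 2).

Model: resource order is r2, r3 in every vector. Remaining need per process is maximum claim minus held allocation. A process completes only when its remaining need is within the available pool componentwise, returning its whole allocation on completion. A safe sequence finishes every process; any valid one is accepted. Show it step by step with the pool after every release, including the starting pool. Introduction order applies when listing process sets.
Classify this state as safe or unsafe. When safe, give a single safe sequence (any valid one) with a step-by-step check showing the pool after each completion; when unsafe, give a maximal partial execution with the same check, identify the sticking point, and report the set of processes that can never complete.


SAFE — a valid safe sequence is P8, P5, P0, P3, P7, P1.
Key observation: P5 marks the first exact bind of the order: its need (2, 1) fits the free (2, 2) with zero slack on a requested resource.
Check, step by step:
  pool = (1, 2)
  P8 needs (0, 1) <= (1, 2) -> finishes; pool += (1, 0) = (2, 2)
  P5 needs (2, 1) <= (2, 2) -> finishes; pool += (2, 3) = (4, 5)
  P0 needs (4, 5) <= (4, 5) -> finishes; pool += (1, 0) = (5, 5)
  P3 needs (5, 5) <= (5, 5) -> finishes; pool += (3, 0) = (8, 5)
  P7 needs (7, 4) <= (8, 5) -> finishes; pool += (2, 0) = (10, 5)
  P1 needs (6, 5) <= (10, 5) -> finishes; pool += (2, 0) = (12, 5)


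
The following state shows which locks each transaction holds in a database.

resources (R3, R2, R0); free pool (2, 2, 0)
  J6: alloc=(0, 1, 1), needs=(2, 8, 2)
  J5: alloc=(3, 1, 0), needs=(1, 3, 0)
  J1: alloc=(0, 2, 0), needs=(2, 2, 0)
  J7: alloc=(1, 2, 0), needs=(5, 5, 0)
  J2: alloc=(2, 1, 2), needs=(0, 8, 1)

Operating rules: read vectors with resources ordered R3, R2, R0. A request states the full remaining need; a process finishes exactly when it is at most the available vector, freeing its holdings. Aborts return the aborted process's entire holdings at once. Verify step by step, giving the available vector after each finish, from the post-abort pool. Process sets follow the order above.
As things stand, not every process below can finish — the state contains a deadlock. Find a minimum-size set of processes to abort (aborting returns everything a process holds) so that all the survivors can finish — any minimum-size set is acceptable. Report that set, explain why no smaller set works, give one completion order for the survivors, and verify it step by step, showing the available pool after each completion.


Minimum abort set: J2.
Key observation: the deadlocked J6 becomes finishable only because J2 released (2, 1, 2); it completes at step 4 below.
No smaller set exists: with zero aborts the deadlock remains.
The survivors complete as J1, J5, J7, J6. Walking it through (starting from the post-abort pool):
  pool = (4, 3, 2)
  J1: need (2, 2, 0) fits (4, 3, 2); releases (0, 2, 0), pool now (4, 5, 2)
  J5: need (1, 3, 0) fits (4, 5, 2); releases (3, 1, 0), pool now (7, 6, 2)
  J7: need (5, 5, 0) fits (7, 6, 2); releases (1, 2, 0), pool now (8, 8, 2)
  J6: need (2, 8, 2) fits (8, 8, 2); releases (0, 1, 1), pool now (8, 9, 3)


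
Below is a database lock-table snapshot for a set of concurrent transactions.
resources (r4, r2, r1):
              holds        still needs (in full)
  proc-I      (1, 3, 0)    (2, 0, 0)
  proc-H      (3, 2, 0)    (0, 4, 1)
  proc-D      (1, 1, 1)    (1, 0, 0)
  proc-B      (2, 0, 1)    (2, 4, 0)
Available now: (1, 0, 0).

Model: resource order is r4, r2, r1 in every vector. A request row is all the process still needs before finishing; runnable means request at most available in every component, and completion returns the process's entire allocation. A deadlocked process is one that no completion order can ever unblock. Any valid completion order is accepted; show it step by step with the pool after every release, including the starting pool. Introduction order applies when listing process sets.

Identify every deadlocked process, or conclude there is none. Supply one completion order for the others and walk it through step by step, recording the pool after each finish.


The deadlocked set is empty.
Key observation: the pool covers proc-D at once, and every later process fits after earlier releases.
A valid finishing order for the others: proc-D, proc-I, proc-H, proc-B. Walking it through:
  pool = (1, 0, 0)
  proc-D: need (1, 0, 0) fits (1, 0, 0); releases (1, 1, 1), pool now (2, 1, 1)
  proc-I: need (2, 0, 0) fits (2, 1, 1); releases (1, 3, 0), pool now (3, 4, 1)
  proc-H: need (0, 4, 1) fits (3, 4, 1); releases (3, 2, 0), pool now (6, 6, 1)
  proc-B: need (2, 4, 0) fits (6, 6, 1); releases (2, 0, 1), pool now (8, 6, 2)


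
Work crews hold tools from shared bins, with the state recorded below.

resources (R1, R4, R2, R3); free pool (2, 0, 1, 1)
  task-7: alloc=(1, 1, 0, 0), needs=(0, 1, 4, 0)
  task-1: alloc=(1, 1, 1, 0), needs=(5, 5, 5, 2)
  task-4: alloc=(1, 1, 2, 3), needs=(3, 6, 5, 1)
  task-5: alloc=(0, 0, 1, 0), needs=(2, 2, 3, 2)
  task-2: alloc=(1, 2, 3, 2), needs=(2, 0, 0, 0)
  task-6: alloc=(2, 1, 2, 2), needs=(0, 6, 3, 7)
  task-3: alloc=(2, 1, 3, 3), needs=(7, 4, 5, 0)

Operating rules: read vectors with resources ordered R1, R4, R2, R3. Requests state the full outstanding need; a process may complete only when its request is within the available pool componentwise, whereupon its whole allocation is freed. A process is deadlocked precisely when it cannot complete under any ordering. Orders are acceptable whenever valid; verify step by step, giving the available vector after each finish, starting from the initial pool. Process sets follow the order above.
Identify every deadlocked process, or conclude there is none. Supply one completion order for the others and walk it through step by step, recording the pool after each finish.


The deadlocked set is task-1, task-4, task-6 and task-3.
Key observation: after task-2, task-5, task-7 complete, (4, 3, 5, 3) is the best the pool ever gets, yet each leftover process wants more R4.
The rest can finish in the order task-2, task-5, task-7. Step-by-step check:
  pool = (2, 0, 1, 1)
  task-2 needs (2, 0, 0, 0) <= (2, 0, 1, 1) -> finishes; pool += (1, 2, 3, 2) = (3, 2, 4, 3)
  task-5 needs (2, 2, 3, 2) <= (3, 2, 4, 3) -> finishes; pool += (0, 0, 1, 0) = (3, 2, 5, 3)
  task-7 needs (0, 1, 4, 0) <= (3, 2, 5, 3) -> finishes; pool += (1, 1, 0, 0) = (4, 3, 5, 3)
None of the blocked processes ever fits:
  blocked: task-1 wants (5, 5, 5, 2), pool (4, 3, 5, 3) — not enough R1 and R4
  blocked: task-4 wants (3, 6, 5, 1), pool (4, 3, 5, 3) — not enough R4
  blocked: task-6 wants (0, 6, 3, 7), pool (4, 3, 5, 3) — not enough R4 and R3
  blocked: task-3 wants (7, 4, 5, 0), pool (4, 3, 5, 3) — not enough R1 and R4


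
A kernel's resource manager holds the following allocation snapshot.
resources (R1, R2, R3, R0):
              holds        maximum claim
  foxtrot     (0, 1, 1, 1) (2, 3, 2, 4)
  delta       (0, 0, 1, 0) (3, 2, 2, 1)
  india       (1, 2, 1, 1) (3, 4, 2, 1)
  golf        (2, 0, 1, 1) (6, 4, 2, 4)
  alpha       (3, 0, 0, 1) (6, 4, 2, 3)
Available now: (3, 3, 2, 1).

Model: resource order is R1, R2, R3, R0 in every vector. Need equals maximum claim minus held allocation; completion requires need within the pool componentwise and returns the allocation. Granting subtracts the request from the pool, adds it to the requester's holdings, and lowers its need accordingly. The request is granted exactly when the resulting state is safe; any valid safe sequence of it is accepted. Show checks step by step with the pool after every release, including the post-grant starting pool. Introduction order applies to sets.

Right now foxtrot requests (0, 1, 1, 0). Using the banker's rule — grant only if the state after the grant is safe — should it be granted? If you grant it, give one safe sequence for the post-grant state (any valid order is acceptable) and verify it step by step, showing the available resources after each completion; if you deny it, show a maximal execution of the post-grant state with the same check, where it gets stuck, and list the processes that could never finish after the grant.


GRANT — the state after the grant stays safe, e.g. via india, delta, alpha, foxtrot, golf.
Key observation: post-grant, (3, 2, 1, 1) remains, and an order beginning with india completes everyone.
Verifying the post-grant state step by step:
  pool = (3, 2, 1, 1)
  run india (needs (2, 2, 1, 0), free (3, 2, 1, 1)); after release of (1, 2, 1, 1) the pool is (4, 4, 2, 2)
  run delta (needs (3, 2, 1, 1), free (4, 4, 2, 2)); after release of (0, 0, 1, 0) the pool is (4, 4, 3, 2)
  run alpha (needs (3, 4, 2, 2), free (4, 4, 3, 2)); after release of (3, 0, 0, 1) the pool is (7, 4, 3, 3)
  run foxtrot (needs (2, 1, 0, 3), free (7, 4, 3, 3)); after release of (0, 2, 2, 1) the pool is (7, 6, 5, 4)
  run golf (needs (4, 4, 1, 3), free (7, 6, 5, 4)); after release of (2, 0, 1, 1) the pool is (9, 6, 6, 5)


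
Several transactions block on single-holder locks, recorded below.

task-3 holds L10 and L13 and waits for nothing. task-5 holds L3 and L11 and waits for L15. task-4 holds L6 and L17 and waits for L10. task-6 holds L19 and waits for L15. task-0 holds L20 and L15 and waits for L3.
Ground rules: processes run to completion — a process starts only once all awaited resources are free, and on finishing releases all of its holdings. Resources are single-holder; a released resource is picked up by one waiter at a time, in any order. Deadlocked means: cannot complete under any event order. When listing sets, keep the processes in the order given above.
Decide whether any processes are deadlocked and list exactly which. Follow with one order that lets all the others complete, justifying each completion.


Deadlocked: task-5, task-6 and task-0.
Key observation: the loop task-5 -> task-0 -> task-5 blocks itself forever; task-6 waits into the deadlock from upstream.
A valid finishing order for the others: task-3, task-4.
Check, step by step:
  task-3 waits on nothing -> runs at once and releases L10 and L13
  task-4: everything it awaited (L10) is free; runs, freeing L6 and L17


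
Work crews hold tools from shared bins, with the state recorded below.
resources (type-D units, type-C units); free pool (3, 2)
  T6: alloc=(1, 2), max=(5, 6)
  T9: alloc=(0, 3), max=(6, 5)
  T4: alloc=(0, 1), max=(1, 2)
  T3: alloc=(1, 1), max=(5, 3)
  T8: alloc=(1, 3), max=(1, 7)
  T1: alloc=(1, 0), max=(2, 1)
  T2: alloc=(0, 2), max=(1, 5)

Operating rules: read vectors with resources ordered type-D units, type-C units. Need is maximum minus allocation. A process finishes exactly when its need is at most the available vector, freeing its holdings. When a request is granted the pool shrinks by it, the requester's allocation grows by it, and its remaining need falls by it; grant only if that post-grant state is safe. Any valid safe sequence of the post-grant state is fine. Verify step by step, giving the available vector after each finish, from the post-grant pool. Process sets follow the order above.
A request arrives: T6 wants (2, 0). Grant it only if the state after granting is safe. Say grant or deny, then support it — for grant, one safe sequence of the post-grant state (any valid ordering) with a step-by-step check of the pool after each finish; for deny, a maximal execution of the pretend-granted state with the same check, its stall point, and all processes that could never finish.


GRANT — the state after the grant stays safe, e.g. via T1, T4, T2, T6, T3, T9, T8.
Key observation: the transfer keeps a workable pool ((1, 2)); T1 starts the safe sequence.
Check on the post-grant state, step by step:
  pool = (1, 2)
  T1: need (1, 1) fits (1, 2); releases (1, 0), pool now (2, 2)
  T4: need (1, 1) fits (2, 2); releases (0, 1), pool now (2, 3)
  T2: need (1, 3) fits (2, 3); releases (0, 2), pool now (2, 5)
  T6: need (2, 4) fits (2, 5); releases (3, 2), pool now (5, 7)
  T3: need (4, 2) fits (5, 7); releases (1, 1), pool now (6, 8)
  T9: need (6, 2) fits (6, 8); releases (0, 3), pool now (6, 11)
  T8: need (0, 4) fits (6, 11); releases (1, 3), pool now (7, 14)


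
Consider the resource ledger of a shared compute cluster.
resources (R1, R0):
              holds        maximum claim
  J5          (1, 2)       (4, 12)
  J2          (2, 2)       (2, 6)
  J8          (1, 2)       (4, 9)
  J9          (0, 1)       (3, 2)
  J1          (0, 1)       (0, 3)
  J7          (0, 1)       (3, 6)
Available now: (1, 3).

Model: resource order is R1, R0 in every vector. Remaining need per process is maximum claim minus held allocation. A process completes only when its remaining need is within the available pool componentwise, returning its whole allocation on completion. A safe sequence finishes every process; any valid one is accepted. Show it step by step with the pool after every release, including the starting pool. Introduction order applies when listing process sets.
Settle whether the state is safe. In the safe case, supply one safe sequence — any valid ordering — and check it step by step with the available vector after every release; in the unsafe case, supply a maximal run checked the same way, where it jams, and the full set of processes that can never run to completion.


SAFE — a valid safe sequence is J1, J2, J9, J8, J7, J5.
Key observation: J2 marks the first exact bind of the order: its need (0, 4) fits the free (1, 4) with zero slack on a requested resource.
Walking it through:
  pool = (1, 3)
  J1: need (0, 2) fits (1, 3); releases (0, 1), pool now (1, 4)
  J2: need (0, 4) fits (1, 4); releases (2, 2), pool now (3, 6)
  J9: need (3, 1) fits (3, 6); releases (0, 1), pool now (3, 7)
  J8: need (3, 7) fits (3, 7); releases (1, 2), pool now (4, 9)
  J7: need (3, 5) fits (4, 9); releases (0, 1), pool now (4, 10)
  J5: need (3, 10) fits (4, 10); releases (1, 2), pool now (5, 12)


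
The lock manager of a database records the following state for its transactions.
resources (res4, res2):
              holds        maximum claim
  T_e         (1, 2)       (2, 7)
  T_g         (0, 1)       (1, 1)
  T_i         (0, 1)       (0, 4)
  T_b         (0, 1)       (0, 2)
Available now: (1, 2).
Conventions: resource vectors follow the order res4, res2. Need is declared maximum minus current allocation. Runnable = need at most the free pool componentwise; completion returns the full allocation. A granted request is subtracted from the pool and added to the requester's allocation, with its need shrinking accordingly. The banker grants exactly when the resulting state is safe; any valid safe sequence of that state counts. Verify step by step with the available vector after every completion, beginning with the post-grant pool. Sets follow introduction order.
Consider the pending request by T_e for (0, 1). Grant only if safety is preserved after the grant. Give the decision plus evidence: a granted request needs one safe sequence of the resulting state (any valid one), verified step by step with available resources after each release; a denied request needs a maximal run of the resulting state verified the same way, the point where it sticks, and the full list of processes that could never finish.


GRANT. The post-grant state is safe; one safe sequence: T_b, T_g, T_i, T_e.
Key observation: with (1, 1) left after the transfer, T_b can run at once — the state stays safe.
Check on the post-grant state, step by step:
  pool = (1, 1)
  T_b needs (0, 1) <= (1, 1) -> finishes; pool += (0, 1) = (1, 2)
  T_g needs (1, 0) <= (1, 2) -> finishes; pool += (0, 1) = (1, 3)
  T_i needs (0, 3) <= (1, 3) -> finishes; pool += (0, 1) = (1, 4)
  T_e needs (1, 4) <= (1, 4) -> finishes; pool += (1, 3) = (2, 7)


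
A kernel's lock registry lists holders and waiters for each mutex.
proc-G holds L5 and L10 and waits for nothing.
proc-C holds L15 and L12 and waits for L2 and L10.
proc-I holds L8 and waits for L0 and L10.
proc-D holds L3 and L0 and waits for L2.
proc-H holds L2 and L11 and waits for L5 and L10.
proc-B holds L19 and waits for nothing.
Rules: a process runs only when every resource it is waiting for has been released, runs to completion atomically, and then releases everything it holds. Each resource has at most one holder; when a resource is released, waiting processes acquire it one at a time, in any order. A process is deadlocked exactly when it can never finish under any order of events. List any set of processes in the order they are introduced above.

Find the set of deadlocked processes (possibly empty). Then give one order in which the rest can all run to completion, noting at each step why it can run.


Nothing here is deadlocked.
Key observation: every chain of waits terminates; starting from the processes that wait on nothing, all the rest unlock in turn.
The rest can finish in the order proc-G, proc-H, proc-C, proc-D, proc-I, proc-B.
Check, step by step:
  proc-G: no waits; runs immediately, freeing L5 and L10
  proc-H waits on L5 and L10 — all released -> runs and releases L2 and L11
  proc-C waits on L2 and L10 — all released -> runs and releases L15 and L12
  proc-D waits on L2 — all released -> runs and releases L3 and L0
  proc-I waits on L0 and L10 — all released -> runs and releases L8
  proc-B: no waits; runs immediately, freeing L19


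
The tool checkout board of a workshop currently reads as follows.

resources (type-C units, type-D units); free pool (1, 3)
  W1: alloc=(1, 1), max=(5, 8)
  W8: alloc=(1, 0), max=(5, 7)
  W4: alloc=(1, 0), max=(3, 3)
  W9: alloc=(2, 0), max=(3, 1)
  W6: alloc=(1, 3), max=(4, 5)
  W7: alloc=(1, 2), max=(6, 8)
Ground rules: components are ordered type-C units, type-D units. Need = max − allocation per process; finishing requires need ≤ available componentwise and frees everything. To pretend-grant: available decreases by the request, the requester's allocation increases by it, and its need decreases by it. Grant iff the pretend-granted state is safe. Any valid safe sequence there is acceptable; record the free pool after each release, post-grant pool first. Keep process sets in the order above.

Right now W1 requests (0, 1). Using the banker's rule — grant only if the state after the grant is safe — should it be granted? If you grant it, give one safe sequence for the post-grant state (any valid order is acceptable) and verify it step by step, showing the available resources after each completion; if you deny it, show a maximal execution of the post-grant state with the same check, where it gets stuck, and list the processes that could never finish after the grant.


DENY: after the grant no complete ordering would exist.
Key observation: even finishing W9, W6, W4 leaves just (5, 5) free — too little type-D units for any of the remaining processes.
Pretend the grant happened; the run W9, W6, W4 goes as far as possible. Verifying each step:
  pool = (1, 2)
  run W9 (needs (1, 1), free (1, 2)); after release of (2, 0) the pool is (3, 2)
  run W6 (needs (3, 2), free (3, 2)); after release of (1, 3) the pool is (4, 5)
  run W4 (needs (2, 3), free (4, 5)); after release of (1, 0) the pool is (5, 5)
  W1 still needs (4, 6) but only (5, 5) is free — short on type-D units
  W8 still needs (4, 7) but only (5, 5) is free — short on type-D units
  W7 still needs (5, 6) but only (5, 5) is free — short on type-D units
Had the request been granted, W1, W8 and W7 could never finish.


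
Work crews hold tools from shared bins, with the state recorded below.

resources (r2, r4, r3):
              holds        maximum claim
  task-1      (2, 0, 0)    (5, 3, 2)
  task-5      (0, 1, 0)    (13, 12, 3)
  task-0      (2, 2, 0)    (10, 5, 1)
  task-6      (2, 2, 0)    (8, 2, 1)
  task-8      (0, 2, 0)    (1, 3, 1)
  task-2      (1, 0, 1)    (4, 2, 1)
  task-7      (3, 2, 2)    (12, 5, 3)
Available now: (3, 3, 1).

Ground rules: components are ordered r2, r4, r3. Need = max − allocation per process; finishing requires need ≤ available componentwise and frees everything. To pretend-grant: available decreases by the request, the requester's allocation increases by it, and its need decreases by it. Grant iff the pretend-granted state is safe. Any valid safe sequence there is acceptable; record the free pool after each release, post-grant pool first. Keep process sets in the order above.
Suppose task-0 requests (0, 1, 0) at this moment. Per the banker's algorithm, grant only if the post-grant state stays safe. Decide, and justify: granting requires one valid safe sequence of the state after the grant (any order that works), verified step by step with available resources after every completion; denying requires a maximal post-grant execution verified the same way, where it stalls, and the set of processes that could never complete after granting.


GRANT: granting preserves safety; a valid post-grant sequence is task-2, task-8, task-1, task-6, task-0, task-7, task-5.
Key observation: with (3, 2, 1) left after the transfer, task-2 can run at once — the state stays safe.
Check on the post-grant state, step by step:
  pool = (3, 2, 1)
  task-2 needs (3, 2, 0) <= (3, 2, 1) -> finishes; pool += (1, 0, 1) = (4, 2, 2)
  task-8 needs (1, 1, 1) <= (4, 2, 2) -> finishes; pool += (0, 2, 0) = (4, 4, 2)
  task-1 needs (3, 3, 2) <= (4, 4, 2) -> finishes; pool += (2, 0, 0) = (6, 4, 2)
  task-6 needs (6, 0, 1) <= (6, 4, 2) -> finishes; pool += (2, 2, 0) = (8, 6, 2)
  task-0 needs (8, 2, 1) <= (8, 6, 2) -> finishes; pool += (2, 3, 0) = (10, 9, 2)
  task-7 needs (9, 3, 1) <= (10, 9, 2) -> finishes; pool += (3, 2, 2) = (13, 11, 4)
  task-5 needs (13, 11, 3) <= (13, 11, 4) -> finishes; pool += (0, 1, 0) = (13, 12, 4)


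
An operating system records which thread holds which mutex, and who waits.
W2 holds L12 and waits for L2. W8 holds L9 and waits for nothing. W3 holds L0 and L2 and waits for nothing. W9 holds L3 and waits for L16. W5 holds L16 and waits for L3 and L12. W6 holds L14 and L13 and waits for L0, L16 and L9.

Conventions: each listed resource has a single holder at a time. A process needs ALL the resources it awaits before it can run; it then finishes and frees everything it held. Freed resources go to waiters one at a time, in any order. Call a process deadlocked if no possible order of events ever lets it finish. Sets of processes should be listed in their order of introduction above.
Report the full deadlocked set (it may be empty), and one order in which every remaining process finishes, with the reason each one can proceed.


Deadlocked: W9, W5 and W6.
Key observation: the waits loop around W9 -> W5 -> W9 with no way out; W6 waits into the deadlock from upstream.
A valid finishing order for the others: W3, W8, W2.
Verifying each step:
  W3 waits on nothing -> runs at once and releases L0 and L2
  W8 waits on nothing -> runs at once and releases L9
  run W2 (all its waits — L2 — are resolved); releases L12
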